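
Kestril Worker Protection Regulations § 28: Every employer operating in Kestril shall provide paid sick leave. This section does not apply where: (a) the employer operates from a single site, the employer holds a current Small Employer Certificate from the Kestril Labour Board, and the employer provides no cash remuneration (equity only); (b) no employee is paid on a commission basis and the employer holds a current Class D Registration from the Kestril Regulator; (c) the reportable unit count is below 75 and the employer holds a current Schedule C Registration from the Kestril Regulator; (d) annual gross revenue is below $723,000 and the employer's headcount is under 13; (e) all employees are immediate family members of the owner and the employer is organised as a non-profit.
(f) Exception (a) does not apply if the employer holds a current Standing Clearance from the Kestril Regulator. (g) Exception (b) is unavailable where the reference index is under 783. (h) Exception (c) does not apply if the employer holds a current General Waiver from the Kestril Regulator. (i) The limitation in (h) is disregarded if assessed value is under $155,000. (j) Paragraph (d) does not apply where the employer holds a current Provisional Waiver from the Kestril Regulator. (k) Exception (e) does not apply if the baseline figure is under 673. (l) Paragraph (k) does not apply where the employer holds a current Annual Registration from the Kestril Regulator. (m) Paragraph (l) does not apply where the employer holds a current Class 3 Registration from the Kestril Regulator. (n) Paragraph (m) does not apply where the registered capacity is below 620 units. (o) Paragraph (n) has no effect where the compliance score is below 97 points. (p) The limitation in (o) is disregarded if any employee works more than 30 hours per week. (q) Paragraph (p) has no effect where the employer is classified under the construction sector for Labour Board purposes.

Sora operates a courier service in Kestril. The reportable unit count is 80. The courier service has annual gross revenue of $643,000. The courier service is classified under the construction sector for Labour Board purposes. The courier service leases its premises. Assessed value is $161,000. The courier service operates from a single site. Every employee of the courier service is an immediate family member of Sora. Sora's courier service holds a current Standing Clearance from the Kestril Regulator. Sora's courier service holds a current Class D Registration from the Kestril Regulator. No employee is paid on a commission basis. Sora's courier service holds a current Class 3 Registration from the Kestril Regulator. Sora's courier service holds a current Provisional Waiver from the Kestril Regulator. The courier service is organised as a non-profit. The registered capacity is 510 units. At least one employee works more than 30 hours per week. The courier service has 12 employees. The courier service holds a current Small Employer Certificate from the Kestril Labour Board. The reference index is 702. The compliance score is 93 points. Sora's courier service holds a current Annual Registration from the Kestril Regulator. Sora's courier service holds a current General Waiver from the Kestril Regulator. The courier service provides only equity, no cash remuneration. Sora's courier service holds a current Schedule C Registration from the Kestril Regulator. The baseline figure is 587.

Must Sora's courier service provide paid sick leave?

Yes — Sora's courier service must provide paid sick leave.

Exception (a)'s conditions are all satisfied: the employer operates from a single site; a current Small Employer Certificate is held; remuneration is equity-only. However, paragraph (f) must be considered: (f) operates against (a): a current Standing Clearance is held. (a) is therefore removed.
Exception (b)'s conditions are all satisfied: no employee is paid on commission; a current Class D Registration is held. But: (g) operates against (b): the reference index is 702, under the 783 limit. Exception (b) does not apply.
Exception (c) requires that the reportable unit count is below 75; but the reportable unit count is 80, not below 75, so (c) is unavailable.
Exception (d)'s conditions are all satisfied: annual gross revenue is $643,000, below the $723,000 limit; the employer's headcount is 12, under the 13 limit. However, paragraph (j) must be considered: (j) operates against (d): a current Provisional Waiver is held. (d) is therefore removed.
Exception (e) is satisfied on its face — every employee is an immediate family member; the employer is a non-profit. But: (k) operates against (e): the baseline figure is 587, under the 673 limit. (l) would limit (k) — a current Annual Registration is held — but (m) sets (l) aside: (m) operates against (l): a current Class 3 Registration is held. (n) would limit (m) — the registered capacity is 510 units, below the 620 units limit — but (o) sets (n) aside: (o) operates — the compliance score is 93 points, below the 97 points limit. (p) would limit (o) — at least one employee exceeds 30 hours/week — but (q) sets (p) aside: (q) is triggered — the courier service is classified under the construction sector. (e) is therefore removed.
No exception applies. The general rule governs.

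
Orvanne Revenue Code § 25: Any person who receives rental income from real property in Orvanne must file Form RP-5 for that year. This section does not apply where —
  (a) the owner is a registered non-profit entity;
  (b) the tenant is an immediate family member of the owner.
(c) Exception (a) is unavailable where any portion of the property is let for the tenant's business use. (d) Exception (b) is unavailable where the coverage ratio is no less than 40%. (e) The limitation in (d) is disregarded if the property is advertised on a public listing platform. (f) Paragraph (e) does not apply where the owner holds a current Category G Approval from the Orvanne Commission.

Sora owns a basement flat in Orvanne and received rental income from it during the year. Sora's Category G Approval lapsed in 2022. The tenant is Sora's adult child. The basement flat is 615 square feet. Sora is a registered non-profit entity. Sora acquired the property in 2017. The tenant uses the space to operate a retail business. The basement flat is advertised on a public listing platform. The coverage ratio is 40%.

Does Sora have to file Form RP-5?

No — exception (b) applies; Sora is not required to file Form RP-5.

All of (a)'s requirements are met (Sora is a registered non-profit). However, paragraph (c) must be considered: (c) operates against (a): the space is let for business use. (a) is therefore removed.
Exception (b): the tenant is an immediate family member — every condition holds. Considering the limiting provisions: (d) would limit (b) — the coverage ratio is 40%, meeting the 40% threshold — but (e) sets (d) aside: (e) operates against (d): the property is publicly advertised. (f) does not operate here (the Category G Approval is not current), so (e) stands. Exception (b) stands.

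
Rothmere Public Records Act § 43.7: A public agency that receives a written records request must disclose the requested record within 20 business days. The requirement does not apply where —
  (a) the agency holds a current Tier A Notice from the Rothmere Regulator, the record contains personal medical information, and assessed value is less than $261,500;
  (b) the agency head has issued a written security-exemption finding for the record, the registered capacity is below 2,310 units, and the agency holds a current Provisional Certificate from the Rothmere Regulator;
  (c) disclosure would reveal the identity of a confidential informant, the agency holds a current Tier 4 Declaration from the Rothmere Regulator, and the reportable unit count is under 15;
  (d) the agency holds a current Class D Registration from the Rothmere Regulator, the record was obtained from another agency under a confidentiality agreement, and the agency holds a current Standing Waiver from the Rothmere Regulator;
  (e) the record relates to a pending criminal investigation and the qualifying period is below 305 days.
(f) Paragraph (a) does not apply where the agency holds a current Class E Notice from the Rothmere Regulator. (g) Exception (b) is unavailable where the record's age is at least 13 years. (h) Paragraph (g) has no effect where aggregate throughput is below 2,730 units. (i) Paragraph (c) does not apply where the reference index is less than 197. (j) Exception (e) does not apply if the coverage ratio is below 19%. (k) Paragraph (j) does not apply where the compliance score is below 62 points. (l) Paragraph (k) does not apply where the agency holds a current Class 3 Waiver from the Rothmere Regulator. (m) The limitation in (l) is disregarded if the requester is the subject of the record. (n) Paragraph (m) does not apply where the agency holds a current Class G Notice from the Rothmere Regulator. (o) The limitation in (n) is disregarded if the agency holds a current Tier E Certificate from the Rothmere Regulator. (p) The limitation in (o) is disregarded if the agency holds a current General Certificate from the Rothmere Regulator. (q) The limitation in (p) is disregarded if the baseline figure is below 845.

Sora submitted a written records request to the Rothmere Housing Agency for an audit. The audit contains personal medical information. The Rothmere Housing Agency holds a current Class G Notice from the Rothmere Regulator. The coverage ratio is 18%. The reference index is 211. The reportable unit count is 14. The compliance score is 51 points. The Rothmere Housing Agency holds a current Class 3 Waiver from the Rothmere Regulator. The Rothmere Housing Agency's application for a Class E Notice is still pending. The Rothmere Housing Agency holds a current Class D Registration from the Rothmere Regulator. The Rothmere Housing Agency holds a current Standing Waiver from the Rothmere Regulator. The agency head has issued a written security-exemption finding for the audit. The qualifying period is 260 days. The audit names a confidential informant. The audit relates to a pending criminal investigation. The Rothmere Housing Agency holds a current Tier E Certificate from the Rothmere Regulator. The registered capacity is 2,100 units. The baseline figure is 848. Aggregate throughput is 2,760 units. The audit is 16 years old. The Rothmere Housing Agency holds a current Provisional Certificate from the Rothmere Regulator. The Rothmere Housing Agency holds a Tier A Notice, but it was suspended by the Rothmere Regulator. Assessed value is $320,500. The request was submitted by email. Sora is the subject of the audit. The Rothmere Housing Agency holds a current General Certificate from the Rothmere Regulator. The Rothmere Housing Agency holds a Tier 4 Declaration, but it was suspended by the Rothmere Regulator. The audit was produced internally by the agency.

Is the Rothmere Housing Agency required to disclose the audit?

Exception (a) fails — the Tier A Notice is not current.
Exception (b)'s conditions are all satisfied: a written security-exemption finding has been issued; the registered capacity is 2,100 units, below the 2,310 units limit; a current Provisional Certificate is held. Turning to paragraphs (g)–(h): (g) operates against (b): the record's age is 16 years, meeting the 13 years threshold. (h) does not operate here (aggregate throughput is 2,760 units, not below 2,730 units), so (g) stands. So (b) is unavailable.
Exception (c) requires that the agency holds a current Tier 4 Declaration from the Rothmere Regulator; but no current Tier 4 Declaration is held, so (c) is unavailable.
Exception (d) requires that the record was obtained from another agency under a confidentiality agreement; but the audit was produced internally, so (d) is unavailable.
Exception (e) is satisfied on its face — the audit relates to a pending investigation; the qualifying period is 260 days, below the 305 days limit. But applying paragraphs (j)–(q): (j) operates — the coverage ratio is 18%, below the 19% limit. (k) would limit (j) — the compliance score is 51 points, below the 62 points limit — but (l) sets (k) aside: (l) operates against (k): a current Class 3 Waiver is held. (m) is engaged (Sora is the subject of the audit), but is overridden by (n): (n) applies — a current Class G Notice is held. (o) would limit (n) — a current Tier E Certificate is held — but (p) sets (o) aside: (p) operates against (o): a current General Certificate is held. (q) is not engaged (the baseline figure is 848, not below 845), so (p) stands. Exception (e) does not apply.
No exception applies. The general rule governs.

Yes — the Rothmere Housing Agency must disclose the audit.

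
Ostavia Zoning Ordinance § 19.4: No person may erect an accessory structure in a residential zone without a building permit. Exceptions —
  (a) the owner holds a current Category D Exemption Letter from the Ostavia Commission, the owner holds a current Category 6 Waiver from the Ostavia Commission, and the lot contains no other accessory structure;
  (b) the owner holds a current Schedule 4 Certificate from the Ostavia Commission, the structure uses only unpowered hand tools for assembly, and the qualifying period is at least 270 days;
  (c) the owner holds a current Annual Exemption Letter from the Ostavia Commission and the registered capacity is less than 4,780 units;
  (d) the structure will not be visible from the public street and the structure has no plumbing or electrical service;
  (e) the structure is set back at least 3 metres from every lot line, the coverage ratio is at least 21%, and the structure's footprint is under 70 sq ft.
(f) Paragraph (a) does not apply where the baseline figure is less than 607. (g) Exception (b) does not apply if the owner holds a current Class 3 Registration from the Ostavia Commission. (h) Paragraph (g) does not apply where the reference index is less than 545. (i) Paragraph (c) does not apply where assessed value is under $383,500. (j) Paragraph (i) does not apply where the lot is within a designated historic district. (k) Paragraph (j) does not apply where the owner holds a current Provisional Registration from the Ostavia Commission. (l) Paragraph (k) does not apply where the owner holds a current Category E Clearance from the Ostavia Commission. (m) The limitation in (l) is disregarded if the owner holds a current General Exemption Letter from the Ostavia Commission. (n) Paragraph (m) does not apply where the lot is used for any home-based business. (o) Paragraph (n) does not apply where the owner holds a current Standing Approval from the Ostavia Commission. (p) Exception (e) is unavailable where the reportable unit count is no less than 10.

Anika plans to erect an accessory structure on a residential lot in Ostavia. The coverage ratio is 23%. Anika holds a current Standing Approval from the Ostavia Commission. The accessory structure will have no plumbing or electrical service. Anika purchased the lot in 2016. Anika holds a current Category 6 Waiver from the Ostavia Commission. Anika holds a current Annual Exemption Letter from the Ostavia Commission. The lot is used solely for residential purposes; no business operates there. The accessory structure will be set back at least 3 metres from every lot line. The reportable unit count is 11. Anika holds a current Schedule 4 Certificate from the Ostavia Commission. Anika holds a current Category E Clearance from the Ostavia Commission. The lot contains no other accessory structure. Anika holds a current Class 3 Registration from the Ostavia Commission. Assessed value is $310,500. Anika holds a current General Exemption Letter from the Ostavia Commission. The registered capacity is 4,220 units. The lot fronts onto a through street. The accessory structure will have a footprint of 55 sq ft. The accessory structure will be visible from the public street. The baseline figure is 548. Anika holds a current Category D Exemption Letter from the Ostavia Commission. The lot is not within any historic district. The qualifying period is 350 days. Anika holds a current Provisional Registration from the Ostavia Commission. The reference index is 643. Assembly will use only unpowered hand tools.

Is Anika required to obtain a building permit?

Yes — Anika must obtain a building permit.

Exception (a) is satisfied on its face — a current Category D Exemption Letter is held; a current Category 6 Waiver is held; the lot has no other accessory structure. Turning to paragraph (f): (f) operates against (a): the baseline figure is 548, less than the 607 limit. (a) is therefore removed.
Exception (b) is satisfied on its face — a current Schedule 4 Certificate is held; assembly uses only hand tools; the qualifying period is 350 days, meeting the 270 days threshold. But: (g) applies — a current Class 3 Registration is held. (h), which would lift (g), is not engaged — the reference index is 643, not less than 545. (b) is therefore removed.
All of (c)'s requirements are met (a current Annual Exemption Letter is held; the registered capacity is 4,220 units, less than the 4,780 units limit). However, paragraphs (i)–(o) must be considered: (i) operates against (c): assessed value is $310,500, under the $383,500 limit. (j), which would lift (i), does not operate here — the lot is not in a historic district. Exception (c) does not apply.
Exception (d) does not apply: the structure will be visible from the street.
Exception (e)'s conditions are all satisfied: the setback is at least 3 m on every side; the coverage ratio is 23%, meeting the 21% threshold; the structure's footprint is 55 sq ft, under the 70 sq ft limit. But applying paragraph (p): (p) operates against (e): the reportable unit count is 11, meeting the 10 threshold. (e) is therefore removed.
Every exception is unavailable, so the rule governs.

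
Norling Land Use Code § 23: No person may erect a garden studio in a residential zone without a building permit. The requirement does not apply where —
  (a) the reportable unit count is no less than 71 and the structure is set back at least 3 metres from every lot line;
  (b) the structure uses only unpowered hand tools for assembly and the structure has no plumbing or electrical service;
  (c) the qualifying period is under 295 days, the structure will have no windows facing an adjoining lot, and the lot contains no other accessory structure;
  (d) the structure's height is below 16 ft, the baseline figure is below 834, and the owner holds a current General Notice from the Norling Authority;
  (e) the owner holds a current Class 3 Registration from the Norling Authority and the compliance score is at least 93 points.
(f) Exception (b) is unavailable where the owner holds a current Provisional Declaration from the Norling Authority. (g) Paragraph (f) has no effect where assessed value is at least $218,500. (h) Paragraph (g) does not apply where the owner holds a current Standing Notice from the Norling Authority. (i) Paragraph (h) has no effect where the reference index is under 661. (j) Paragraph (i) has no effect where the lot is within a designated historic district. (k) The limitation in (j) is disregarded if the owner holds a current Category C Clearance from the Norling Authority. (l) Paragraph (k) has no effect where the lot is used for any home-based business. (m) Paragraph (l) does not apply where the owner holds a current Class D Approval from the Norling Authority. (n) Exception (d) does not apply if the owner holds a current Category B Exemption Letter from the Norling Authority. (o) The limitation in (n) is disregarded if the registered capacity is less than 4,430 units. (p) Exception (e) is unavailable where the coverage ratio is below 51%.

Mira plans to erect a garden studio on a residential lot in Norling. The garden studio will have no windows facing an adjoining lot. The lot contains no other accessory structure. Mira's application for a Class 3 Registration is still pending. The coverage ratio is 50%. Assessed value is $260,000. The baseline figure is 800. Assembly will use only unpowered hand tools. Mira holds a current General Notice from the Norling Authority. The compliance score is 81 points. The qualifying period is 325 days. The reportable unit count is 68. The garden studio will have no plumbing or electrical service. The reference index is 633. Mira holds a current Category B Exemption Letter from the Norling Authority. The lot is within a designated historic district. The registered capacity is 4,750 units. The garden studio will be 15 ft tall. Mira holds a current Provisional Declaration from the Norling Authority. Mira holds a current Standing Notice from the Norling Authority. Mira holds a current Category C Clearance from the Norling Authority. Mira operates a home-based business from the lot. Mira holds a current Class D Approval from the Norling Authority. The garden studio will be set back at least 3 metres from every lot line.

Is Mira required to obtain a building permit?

Exception (a) fails — the reportable unit count is 68, short of 71.
Exception (b)'s conditions are all satisfied: assembly uses only hand tools; there is no plumbing or electrical service. Applying paragraphs (f)–(m): (f) is triggered (a current Provisional Declaration is held), but is set aside by (g): (g) operates against (f): assessed value is $260,000, meeting the $218,500 threshold. (h) would limit (g) — a current Standing Notice is held — but (i) sets (h) aside: (i) operates against (h): the reference index is 633, under the 661 limit. (j) would limit (i) — the lot is in a historic district — but (k) sets (j) aside: (k) operates against (j): a current Category C Clearance is held. (l) would limit (k) — a home-based business operates on the lot — but (m) sets (l) aside: (m) operates — a current Class D Approval is held. So (b) applies.
Exception (c) requires that the qualifying period is under 295 days; but the qualifying period is 325 days, not under 295 days, so (c) is unavailable.
Exception (d)'s conditions are all satisfied: the structure's height is 15 ft, below the 16 ft limit; the baseline figure is 800, below the 834 limit; a current General Notice is held. But: (n) operates — a current Category B Exemption Letter is held. (o) does not operate here (the registered capacity is 4,750 units, not less than 4,430 units), so (n) stands. (d) is therefore removed.
Exception (e) fails — no current Class 3 Registration is held.

No — exception (b) applies; Mira does not need a building permit.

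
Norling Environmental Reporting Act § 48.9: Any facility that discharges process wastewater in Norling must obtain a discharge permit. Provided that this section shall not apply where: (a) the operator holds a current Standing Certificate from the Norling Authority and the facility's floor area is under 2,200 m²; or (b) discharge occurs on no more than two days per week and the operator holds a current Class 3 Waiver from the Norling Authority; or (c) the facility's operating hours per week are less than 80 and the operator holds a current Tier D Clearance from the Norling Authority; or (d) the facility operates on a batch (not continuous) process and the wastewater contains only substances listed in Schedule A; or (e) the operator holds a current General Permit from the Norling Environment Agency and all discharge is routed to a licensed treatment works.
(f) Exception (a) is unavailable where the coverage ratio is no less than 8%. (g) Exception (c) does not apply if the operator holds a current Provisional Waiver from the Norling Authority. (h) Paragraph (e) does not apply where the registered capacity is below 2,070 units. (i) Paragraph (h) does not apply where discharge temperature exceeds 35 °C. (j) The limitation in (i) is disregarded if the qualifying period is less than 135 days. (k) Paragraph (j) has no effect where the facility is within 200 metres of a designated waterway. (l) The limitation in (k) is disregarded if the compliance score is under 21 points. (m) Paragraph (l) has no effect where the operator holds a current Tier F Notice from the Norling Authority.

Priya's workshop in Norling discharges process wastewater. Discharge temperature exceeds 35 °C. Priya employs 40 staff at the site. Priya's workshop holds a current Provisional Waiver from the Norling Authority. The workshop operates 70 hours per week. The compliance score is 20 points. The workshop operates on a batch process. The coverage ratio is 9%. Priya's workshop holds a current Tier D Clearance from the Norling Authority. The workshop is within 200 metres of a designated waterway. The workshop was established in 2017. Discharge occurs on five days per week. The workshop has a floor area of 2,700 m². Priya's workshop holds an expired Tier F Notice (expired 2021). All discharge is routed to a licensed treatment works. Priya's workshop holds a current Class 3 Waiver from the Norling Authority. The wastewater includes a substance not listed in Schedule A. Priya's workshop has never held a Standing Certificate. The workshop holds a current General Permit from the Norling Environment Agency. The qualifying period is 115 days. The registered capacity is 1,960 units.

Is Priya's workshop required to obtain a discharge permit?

Exception (a) requires that the operator holds a current Standing Certificate from the Norling Authority; but the Standing Certificate is not current, so (a) is unavailable.
Exception (b) fails — discharge occurs on five days per week.
Exception (c)'s conditions are all satisfied: the facility's operating hours per week are 70, less than the 80 limit; a current Tier D Clearance is held. Turning to paragraph (g): (g) operates against (c): a current Provisional Waiver is held. So (c) is unavailable.
Exception (d) fails — the wastewater includes a non-Schedule-A substance.
All of (e)'s requirements are met (a current General Permit is held; discharge is routed to a licensed treatment works). Turning to paragraphs (h)–(m): (h) applies — the registered capacity is 1,960 units, below the 2,070 units limit. (i) would limit (h) — discharge temperature exceeds 35 °C — but (j) sets (i) aside: (j) is triggered — the qualifying period is 115 days, less than the 135 days limit. (k) would limit (j) — the workshop is within 200 m of a designated waterway — but (l) sets (k) aside: (l) operates against (k): the compliance score is 20 points, under the 21 points limit. (m), which would lift (l), does not operate here — no current Tier F Notice is held. So (e) is unavailable.
No exception applies. The general rule governs.

Yes — Priya's workshop must obtain a discharge permit.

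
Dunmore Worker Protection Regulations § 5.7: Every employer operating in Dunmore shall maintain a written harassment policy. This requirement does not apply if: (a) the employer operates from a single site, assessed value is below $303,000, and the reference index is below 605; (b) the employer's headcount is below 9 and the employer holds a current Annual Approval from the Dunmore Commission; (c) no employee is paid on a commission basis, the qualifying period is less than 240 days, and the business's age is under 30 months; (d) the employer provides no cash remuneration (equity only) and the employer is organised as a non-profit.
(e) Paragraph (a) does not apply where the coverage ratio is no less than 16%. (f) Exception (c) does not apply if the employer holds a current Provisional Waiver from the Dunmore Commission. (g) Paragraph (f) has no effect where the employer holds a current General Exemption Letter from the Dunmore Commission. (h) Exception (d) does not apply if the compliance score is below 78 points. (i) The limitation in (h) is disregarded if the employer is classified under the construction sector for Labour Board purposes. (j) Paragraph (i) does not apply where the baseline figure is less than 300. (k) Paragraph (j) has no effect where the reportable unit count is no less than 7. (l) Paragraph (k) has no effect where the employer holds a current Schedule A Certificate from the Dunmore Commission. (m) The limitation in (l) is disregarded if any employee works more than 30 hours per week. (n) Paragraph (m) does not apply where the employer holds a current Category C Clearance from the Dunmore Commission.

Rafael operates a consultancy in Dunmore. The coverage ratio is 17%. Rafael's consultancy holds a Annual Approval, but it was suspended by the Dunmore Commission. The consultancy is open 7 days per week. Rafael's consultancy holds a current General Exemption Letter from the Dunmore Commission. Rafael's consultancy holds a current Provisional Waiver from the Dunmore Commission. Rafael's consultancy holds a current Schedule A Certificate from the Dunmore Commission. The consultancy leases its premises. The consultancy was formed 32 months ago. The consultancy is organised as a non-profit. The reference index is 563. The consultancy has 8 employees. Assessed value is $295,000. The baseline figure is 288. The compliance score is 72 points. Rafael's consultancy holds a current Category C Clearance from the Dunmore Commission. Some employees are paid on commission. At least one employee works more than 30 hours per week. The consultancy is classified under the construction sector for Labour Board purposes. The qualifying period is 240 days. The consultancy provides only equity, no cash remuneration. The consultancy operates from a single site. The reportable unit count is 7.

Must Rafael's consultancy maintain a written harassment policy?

Yes — Rafael's consultancy must maintain a written harassment policy.

All of (a)'s requirements are met (the employer operates from a single site; assessed value is $295,000, below the $303,000 limit; the reference index is 563, below the 605 limit). Turning to paragraph (e): (e) applies — the coverage ratio is 17%, meeting the 16% threshold. (a) is therefore removed.
Exception (b) requires that the employer holds a current Annual Approval from the Dunmore Commission; but there is no Annual Approval in force, so (b) is unavailable.
Exception (c) requires that no employee is paid on a commission basis; but some employees are paid on commission, so (c) is unavailable.
Exception (d) is satisfied on its face — remuneration is equity-only; the employer is a non-profit. But: (h) applies — the compliance score is 72 points, below the 78 points limit. (i) would limit (h) — the consultancy is classified under the construction sector — but (j) sets (i) aside: (j) operates against (i): the baseline figure is 288, less than the 300 limit. (k) would limit (j) — the reportable unit count is 7, meeting the 7 threshold — but (l) sets (k) aside: (l) operates — a current Schedule A Certificate is held. (m) would limit (l) — at least one employee exceeds 30 hours/week — but (n) sets (m) aside: (n) operates against (m): a current Category C Clearance is held. (d) is therefore removed.
No exception is made out. Rafael's consultancy falls within the general rule.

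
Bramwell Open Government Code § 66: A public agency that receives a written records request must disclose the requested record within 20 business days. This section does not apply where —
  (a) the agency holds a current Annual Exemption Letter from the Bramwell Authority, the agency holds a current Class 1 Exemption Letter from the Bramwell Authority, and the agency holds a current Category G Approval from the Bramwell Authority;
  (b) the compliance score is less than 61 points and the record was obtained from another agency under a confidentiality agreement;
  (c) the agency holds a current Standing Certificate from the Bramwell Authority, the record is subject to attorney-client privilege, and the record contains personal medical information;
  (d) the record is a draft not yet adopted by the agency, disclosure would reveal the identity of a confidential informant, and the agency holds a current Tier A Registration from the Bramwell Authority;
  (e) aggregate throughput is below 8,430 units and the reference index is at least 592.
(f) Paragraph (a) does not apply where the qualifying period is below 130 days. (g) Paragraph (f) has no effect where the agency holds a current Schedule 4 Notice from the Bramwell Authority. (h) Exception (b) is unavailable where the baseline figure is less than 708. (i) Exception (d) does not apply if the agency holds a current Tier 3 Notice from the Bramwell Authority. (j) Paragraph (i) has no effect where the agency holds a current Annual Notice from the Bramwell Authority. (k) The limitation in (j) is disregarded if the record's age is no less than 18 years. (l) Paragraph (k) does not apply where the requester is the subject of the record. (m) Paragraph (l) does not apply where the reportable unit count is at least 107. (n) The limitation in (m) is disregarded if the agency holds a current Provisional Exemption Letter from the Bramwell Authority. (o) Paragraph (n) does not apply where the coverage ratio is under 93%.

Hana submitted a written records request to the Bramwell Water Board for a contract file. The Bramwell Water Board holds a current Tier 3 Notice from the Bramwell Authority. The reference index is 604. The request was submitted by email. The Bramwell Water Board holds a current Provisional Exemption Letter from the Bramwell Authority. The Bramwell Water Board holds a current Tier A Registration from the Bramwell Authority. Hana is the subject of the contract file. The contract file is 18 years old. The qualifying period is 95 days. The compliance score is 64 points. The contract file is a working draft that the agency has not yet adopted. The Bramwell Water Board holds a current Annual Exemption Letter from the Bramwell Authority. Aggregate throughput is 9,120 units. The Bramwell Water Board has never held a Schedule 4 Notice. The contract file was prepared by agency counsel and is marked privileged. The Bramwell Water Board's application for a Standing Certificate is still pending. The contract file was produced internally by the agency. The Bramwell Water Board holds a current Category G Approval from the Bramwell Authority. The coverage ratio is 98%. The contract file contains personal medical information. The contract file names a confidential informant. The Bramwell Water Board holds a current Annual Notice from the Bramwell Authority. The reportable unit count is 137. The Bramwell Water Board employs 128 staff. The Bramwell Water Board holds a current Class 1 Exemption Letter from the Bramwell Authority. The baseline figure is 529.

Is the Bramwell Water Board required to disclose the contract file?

No — exception (d) applies; the Bramwell Water Board is not required to disclose the contract file.

Exception (a)'s conditions are all satisfied: a current Annual Exemption Letter is held; a current Class 1 Exemption Letter is held; a current Category G Approval is held. Turning to paragraphs (f)–(g): (f) operates against (a): the qualifying period is 95 days, below the 130 days limit. (g) is not engaged (the Schedule 4 Notice is not current), so (f) stands. Exception (a) does not apply.
Exception (b) requires that the compliance score is less than 61 points; but the compliance score is 64 points, not less than 61 points, so (b) is unavailable.
Exception (c) fails — there is no Standing Certificate in force.
All of (d)'s requirements are met (the contract file is an unadopted draft; the contract file names a confidential informant; a current Tier A Registration is held). Considering the limiting provisions: (i) is engaged (a current Tier 3 Notice is held), but is itself disapplied by (j): (j) operates against (i): a current Annual Notice is held. (k) would limit (j) — the record's age is 18 years, meeting the 18 years threshold — but (l) sets (k) aside: (l) operates — Hana is the subject of the contract file. (m) applies (the reportable unit count is 137, meeting the 107 threshold), but is itself disapplied by (n): (n) operates against (m): a current Provisional Exemption Letter is held. (o), which would lift (n), is not engaged — the coverage ratio is 98%, not under 93%. Exception (d) stands.
Exception (e) fails — aggregate throughput is 9,120 units, not below 8,430 units.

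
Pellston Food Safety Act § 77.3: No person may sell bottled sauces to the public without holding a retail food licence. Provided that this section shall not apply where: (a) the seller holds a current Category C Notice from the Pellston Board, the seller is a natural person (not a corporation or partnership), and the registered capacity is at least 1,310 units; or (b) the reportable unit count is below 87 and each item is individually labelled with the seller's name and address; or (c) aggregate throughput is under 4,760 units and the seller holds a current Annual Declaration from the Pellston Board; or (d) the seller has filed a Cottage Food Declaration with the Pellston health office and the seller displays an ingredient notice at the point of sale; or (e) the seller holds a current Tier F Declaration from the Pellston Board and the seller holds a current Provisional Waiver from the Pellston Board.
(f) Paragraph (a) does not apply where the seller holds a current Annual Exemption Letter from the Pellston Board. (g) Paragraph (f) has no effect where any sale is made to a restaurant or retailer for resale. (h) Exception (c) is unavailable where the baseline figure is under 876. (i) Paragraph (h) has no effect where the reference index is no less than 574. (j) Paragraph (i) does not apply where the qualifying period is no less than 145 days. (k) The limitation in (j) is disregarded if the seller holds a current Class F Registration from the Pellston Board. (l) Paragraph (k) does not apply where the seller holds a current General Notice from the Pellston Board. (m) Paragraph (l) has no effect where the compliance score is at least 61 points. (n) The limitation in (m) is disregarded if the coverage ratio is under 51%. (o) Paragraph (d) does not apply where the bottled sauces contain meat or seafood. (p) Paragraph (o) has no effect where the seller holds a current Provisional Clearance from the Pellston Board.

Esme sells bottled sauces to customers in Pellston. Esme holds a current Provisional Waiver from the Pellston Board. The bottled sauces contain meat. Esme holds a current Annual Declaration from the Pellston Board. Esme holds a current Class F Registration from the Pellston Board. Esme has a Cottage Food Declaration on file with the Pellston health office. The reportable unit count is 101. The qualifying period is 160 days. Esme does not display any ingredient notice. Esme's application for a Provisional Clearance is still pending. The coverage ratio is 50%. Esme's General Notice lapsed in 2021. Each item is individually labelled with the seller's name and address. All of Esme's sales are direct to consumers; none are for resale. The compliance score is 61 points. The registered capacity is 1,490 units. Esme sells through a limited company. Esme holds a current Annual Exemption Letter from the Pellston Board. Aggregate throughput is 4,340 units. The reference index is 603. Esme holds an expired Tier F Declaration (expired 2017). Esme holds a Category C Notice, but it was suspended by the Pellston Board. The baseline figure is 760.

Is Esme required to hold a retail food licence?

Exception (a) fails — there is no Category C Notice in force.
Exception (b) does not apply: the reportable unit count is 101, not below 87.
Exception (c)'s conditions are all satisfied: aggregate throughput is 4,340 units, under the 4,760 units limit; a current Annual Declaration is held. Applying paragraphs (h)–(n): (h) would limit (c) — the baseline figure is 760, under the 876 limit — but (i) sets (h) aside: (i) operates — the reference index is 603, meeting the 574 threshold. (j) is engaged (the qualifying period is 160 days, meeting the 145 days threshold), but is displaced by (k): (k) applies — a current Class F Registration is held. (l) is not triggered (the General Notice is not current), so (k) stands. (c) remains available.
Exception (d) requires that the seller displays an ingredient notice at the point of sale; but no ingredient notice is displayed, so (d) is unavailable.
Exception (e) requires that the seller holds a current Tier F Declaration from the Pellston Board; but no current Tier F Declaration is held, so (e) is unavailable.

No — exception (c) applies; Esme is not required to hold a retail food licence.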